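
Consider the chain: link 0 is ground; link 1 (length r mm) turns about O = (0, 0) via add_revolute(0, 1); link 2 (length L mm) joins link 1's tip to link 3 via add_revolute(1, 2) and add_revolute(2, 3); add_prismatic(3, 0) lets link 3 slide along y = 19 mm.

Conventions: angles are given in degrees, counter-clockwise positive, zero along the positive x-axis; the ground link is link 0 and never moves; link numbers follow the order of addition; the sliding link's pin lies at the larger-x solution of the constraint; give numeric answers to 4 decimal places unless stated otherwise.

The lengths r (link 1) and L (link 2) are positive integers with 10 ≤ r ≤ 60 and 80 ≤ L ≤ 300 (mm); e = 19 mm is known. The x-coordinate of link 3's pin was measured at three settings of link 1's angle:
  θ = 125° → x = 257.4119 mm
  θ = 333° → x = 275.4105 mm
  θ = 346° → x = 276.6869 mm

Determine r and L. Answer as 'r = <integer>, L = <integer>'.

constraint per measurement: (x − r cos θ)² + (r sin θ − e)² = L²
subtracting the θ₁ and θ₂ equations cancels the r² and L² terms:
r = (x₁² − x₂²) / (2[(x₁cos θ₁ + e sin θ₁) − (x₂cos θ₂ + e sin θ₂)]) = 13.0000 → r = 13
L² = (x₁ − r cos θ₁)² + (r sin θ₁ − e)² = 70225.0056 → L = 265.0000 → L = 265
check at θ₃=346°: x = 276.6869 (printed 276.6869) ✓

r = 13, L = 265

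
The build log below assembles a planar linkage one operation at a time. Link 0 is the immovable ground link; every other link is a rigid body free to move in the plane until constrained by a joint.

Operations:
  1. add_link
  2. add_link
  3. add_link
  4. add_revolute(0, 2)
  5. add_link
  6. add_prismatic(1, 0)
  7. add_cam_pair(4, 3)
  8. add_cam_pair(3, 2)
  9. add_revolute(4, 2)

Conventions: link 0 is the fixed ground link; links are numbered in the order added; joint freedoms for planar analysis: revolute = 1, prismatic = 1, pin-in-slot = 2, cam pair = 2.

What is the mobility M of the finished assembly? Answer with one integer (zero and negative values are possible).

(L,J1,J2)=(1,0,0); link0 fixed
link1: (2,0,0)
link2: (3,0,0)
link3: (4,0,0)
R 0-2 [J1]: (4,1,0)
link4: (5,1,0)
P 1-0 [J1]: (5,2,0)
C 4-3 [J2]: (5,2,1)
C 3-2 [J2]: (5,2,2)
R 4-2 [J1]: (5,3,2)
Grübler: 3·4 − 2·3 − 2 = 4

M = 4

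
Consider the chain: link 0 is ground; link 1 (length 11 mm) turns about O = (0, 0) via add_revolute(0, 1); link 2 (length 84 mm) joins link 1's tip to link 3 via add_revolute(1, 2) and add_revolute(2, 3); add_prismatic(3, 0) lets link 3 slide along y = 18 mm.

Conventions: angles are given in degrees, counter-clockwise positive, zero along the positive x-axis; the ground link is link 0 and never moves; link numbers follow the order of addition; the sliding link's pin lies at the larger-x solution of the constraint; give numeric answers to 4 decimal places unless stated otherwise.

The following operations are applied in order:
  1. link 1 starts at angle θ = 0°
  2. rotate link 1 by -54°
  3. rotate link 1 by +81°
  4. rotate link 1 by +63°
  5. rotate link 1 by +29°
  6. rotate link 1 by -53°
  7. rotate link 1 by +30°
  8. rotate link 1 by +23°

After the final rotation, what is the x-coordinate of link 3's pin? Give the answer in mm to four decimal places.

geometry: r = 11 mm, L = 84 mm, e = 18 mm; θ starts at 0°
rotate link 1 by -54°: θ ← 0° -54° = -54°
rotate link 1 by +81°: θ ← -54° +81° = 27°
rotate link 1 by +63°: θ ← 27° +63° = 90°
rotate link 1 by +29°: θ ← 90° +29° = 119°
rotate link 1 by -53°: θ ← 119° -53° = 66°
rotate link 1 by +30°: θ ← 66° +30° = 96°
rotate link 1 by +23°: θ ← 96° +23° = 119°
crank pin P = (r cos θ, r sin θ) = (-5.332906, 9.620817)
h = r sin θ − e = 9.620817 − 18 = -8.379183
x = r cos θ + √(L² − h²) = -5.332906 + 83.581034 = 78.248128

78.2481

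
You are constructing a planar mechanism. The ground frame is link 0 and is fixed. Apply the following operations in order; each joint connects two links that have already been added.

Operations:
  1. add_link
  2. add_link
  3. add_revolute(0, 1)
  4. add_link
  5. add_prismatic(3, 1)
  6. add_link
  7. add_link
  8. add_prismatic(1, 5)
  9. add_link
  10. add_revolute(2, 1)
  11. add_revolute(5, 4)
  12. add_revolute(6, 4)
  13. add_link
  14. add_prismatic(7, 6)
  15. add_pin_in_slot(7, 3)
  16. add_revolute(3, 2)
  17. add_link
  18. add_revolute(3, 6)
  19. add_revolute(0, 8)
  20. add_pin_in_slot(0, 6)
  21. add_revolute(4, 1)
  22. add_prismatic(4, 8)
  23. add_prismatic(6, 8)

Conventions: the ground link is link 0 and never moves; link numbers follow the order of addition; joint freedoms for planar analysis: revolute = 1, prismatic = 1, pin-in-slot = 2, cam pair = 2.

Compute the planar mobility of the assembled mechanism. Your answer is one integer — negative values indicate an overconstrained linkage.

ground; <1,0,0>
#1 <2,0,0>
#2 <3,0,0>
R:0↔1 J1 <3,1,0>
#3 <4,1,0>
P:3↔1 J1 <4,2,0>
#4 <5,2,0>
#5 <6,2,0>
P:1↔5 J1 <6,3,0>
#6 <7,3,0>
R:2↔1 J1 <7,4,0>
R:5↔4 J1 <7,5,0>
R:6↔4 J1 <7,6,0>
#7 <8,6,0>
P:7↔6 J1 <8,7,0>
PS:7↔3 J2 <8,7,1>
R:3↔2 J1 <8,8,1>
#8 <9,8,1>
R:3↔6 J1 <9,9,1>
R:0↔8 J1 <9,10,1>
PS:0↔6 J2 <9,10,2>
R:4↔1 J1 <9,11,2>
P:4↔8 J1 <9,12,2>
P:6↔8 J1 <9,13,2>
3×8 − 2×13 − 1×2 = -4

M = -4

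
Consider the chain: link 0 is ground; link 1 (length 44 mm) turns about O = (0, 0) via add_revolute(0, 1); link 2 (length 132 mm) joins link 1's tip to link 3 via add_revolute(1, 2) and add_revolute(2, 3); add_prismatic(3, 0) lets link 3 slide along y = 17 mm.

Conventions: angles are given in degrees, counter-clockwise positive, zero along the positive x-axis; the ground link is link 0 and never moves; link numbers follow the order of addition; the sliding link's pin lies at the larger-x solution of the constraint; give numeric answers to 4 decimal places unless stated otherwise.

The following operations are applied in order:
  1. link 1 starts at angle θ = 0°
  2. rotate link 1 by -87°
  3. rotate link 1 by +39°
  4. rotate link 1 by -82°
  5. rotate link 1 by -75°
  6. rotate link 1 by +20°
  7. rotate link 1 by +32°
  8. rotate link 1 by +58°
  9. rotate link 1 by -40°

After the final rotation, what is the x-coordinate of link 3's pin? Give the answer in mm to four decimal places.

geometry: r = 44 mm, L = 132 mm, e = 17 mm; θ starts at 0°
rotate link 1 by -87°: θ ← 0° -87° = -87°
rotate link 1 by +39°: θ ← -87° +39° = -48°
rotate link 1 by -82°: θ ← -48° -82° = -130°
rotate link 1 by -75°: θ ← -130° -75° = -205°
rotate link 1 by +20°: θ ← -205° +20° = -185°
rotate link 1 by +32°: θ ← -185° +32° = -153°
rotate link 1 by +58°: θ ← -153° +58° = -95°
rotate link 1 by -40°: θ ← -95° -40° = -135°
crank pin P = (r cos θ, r sin θ) = (-31.112698, -31.112698)
h = r sin θ − e = -31.112698 − 17 = -48.112698
x = r cos θ + √(L² − h²) = -31.112698 + 122.919357 = 91.806658

91.8067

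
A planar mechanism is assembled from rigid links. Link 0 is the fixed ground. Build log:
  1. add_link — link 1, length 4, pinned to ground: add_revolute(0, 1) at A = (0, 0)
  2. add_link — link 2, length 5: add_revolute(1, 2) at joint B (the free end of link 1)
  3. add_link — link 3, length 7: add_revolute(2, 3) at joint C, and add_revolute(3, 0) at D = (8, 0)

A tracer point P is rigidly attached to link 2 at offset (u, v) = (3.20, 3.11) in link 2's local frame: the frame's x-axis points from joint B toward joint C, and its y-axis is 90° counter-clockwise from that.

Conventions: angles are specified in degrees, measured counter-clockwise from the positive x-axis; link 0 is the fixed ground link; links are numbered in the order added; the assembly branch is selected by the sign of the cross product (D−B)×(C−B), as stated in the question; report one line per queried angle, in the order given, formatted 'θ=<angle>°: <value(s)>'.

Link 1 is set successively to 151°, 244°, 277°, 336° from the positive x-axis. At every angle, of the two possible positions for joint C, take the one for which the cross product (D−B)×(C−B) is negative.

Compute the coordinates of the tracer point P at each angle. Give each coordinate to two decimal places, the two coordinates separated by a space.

A=(0,0), D=(8.00,0)
θ=151°: B = A + 4.00·(cos151°, sin151°) = (-3.4985, 1.9392)
θ=151°: |BD| = 11.6609
θ=151°: circle(B,5.00) ∩ circle(D,7.00): a=4.8013, h=1.3954
θ=151°:   candidates: C₊=(1.4681,2.5167) cross=16.271; C₋=(1.0040,-0.2352) cross=-16.271
θ=151°:   branch - wants cross < 0 → take C=(1.0040,-0.2352) (cross=-16.271)
θ=151°: ex = (C−B)/|BC| = (0.9005,-0.4349); ey = (0.4349,0.9005)
θ=151°: P = B + 3.20·ex + 3.11·ey = (0.7356,3.3481)
θ=244°: B = A + 4.00·(cos244°, sin244°) = (-1.7535, -3.5952)
θ=244°: |BD| = 10.3950
θ=244°: circle(B,5.00) ∩ circle(D,7.00): a=4.0431, h=2.9417
θ=244°:   candidates: C₊=(1.0227,0.5633) cross=30.579; C₋=(3.0575,-4.9570) cross=-30.579
θ=244°:   branch - wants cross < 0 → take C=(3.0575,-4.9570) (cross=-30.579)
θ=244°: ex = (C−B)/|BC| = (0.9622,-0.2724); ey = (0.2724,0.9622)
θ=244°: P = B + 3.20·ex + 3.11·ey = (2.1726,-1.4743)
θ=277°: B = A + 4.00·(cos277°, sin277°) = (0.4875, -3.9702)
θ=277°: |BD| = 8.4971
θ=277°: circle(B,5.00) ∩ circle(D,7.00): a=2.8363, h=4.1177
θ=277°:   candidates: C₊=(1.0712,0.9956) cross=34.988; C₋=(4.9191,-6.2855) cross=-34.988
θ=277°:   branch - wants cross < 0 → take C=(4.9191,-6.2855) (cross=-34.988)
θ=277°: ex = (C−B)/|BC| = (0.8863,-0.4631); ey = (0.4631,0.8863)
θ=277°: P = B + 3.20·ex + 3.11·ey = (4.7639,-2.6955)
θ=336°: B = A + 4.00·(cos336°, sin336°) = (3.6542, -1.6269)
θ=336°: |BD| = 4.6404
θ=336°: circle(B,5.00) ∩ circle(D,7.00): a=-0.2658, h=4.9929
θ=336°:   candidates: C₊=(1.6547,2.9559) cross=23.169; C₋=(5.1558,-6.3961) cross=-23.169
θ=336°:   branch - wants cross < 0 → take C=(5.1558,-6.3961) (cross=-23.169)
θ=336°: ex = (C−B)/|BC| = (0.3003,-0.9538); ey = (0.9538,0.3003)
θ=336°: P = B + 3.20·ex + 3.11·ey = (7.5817,-3.7452)

θ=151°: 0.74 3.35
θ=244°: 2.17 -1.47
θ=277°: 4.76 -2.70
θ=336°: 7.58 -3.75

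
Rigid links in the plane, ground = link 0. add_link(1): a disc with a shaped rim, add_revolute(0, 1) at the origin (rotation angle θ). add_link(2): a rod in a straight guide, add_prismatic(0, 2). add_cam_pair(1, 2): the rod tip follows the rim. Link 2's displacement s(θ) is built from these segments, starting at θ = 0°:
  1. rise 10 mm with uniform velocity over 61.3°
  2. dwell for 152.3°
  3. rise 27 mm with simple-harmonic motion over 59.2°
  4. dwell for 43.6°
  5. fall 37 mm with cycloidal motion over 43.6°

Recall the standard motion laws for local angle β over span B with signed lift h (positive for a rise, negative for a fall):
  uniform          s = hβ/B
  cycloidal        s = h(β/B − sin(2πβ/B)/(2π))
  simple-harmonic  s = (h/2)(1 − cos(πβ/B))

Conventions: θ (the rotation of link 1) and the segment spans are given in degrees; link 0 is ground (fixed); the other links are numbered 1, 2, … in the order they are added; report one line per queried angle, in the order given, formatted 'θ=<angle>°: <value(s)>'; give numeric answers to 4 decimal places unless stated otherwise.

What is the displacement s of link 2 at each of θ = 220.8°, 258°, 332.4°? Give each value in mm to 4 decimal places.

segment 1 (0° to 61.3°, uniform, h = 10) is passed completely: s = 0.0000 + (10) = 10.0000
segment 2 (61.3° to 213.6°, dwell): s unchanged at 10.0000
θ = 220.8° falls in segment 3 (213.6° to 272.8°, simple-harmonic, h = 27): β = 220.8 − 213.6 = 7.2°, B = 59.2°; Δs = 27/2·(1 − cos(π·0.1216)) = 0.9735; s = 10.0000 + 0.9735 = 10.9735
θ = 258° falls in segment 3 (213.6° to 272.8°, simple-harmonic, h = 27): β = 258 − 213.6 = 44.4°, B = 59.2°; Δs = 27/2·(1 − cos(π·0.7500)) = 23.0459; s = 10.0000 + 23.0459 = 33.0459
segment 3 (213.6° to 272.8°, simple-harmonic, h = 27) is passed completely: s = 10.0000 + (27) = 37.0000
segment 4 (272.8° to 316.4°, dwell): s unchanged at 37.0000
θ = 332.4° falls in segment 5 (316.4° to 360°, cycloidal, h = -37): β = 332.4 − 316.4 = 16°, B = 43.6°; Δs = -37·(0.3670 − sin(2π·0.3670)/(2π)) = -9.2094; s = 37.0000 − 9.2094 = 27.7906

θ=220.8°: 10.9735
θ=258°: 33.0459
θ=332.4°: 27.7906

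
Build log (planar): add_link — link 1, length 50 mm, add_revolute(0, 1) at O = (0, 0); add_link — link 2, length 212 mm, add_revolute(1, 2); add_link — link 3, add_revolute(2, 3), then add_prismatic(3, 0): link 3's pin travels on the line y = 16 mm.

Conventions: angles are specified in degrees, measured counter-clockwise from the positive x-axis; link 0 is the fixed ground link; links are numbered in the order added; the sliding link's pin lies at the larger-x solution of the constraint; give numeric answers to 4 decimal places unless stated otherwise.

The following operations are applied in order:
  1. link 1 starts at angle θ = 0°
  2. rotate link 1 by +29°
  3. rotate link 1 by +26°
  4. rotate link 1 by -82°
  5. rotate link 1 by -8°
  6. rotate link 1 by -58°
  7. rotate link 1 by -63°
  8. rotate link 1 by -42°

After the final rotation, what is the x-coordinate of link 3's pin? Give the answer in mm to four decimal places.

geometry: r = 50 mm, L = 212 mm, e = 16 mm; θ starts at 0°
rotate link 1 by +29°: θ ← 0° +29° = 29°
rotate link 1 by +26°: θ ← 29° +26° = 55°
rotate link 1 by -82°: θ ← 55° -82° = -27°
rotate link 1 by -8°: θ ← -27° -8° = -35°
rotate link 1 by -58°: θ ← -35° -58° = -93°
rotate link 1 by -63°: θ ← -93° -63° = -156°
rotate link 1 by -42°: θ ← -156° -42° = -198°
crank pin P = (r cos θ, r sin θ) = (-47.552826, 15.450850)
h = r sin θ − e = 15.450850 − 16 = -0.549150
x = r cos θ + √(L² − h²) = -47.552826 + 211.999289 = 164.446463

164.4465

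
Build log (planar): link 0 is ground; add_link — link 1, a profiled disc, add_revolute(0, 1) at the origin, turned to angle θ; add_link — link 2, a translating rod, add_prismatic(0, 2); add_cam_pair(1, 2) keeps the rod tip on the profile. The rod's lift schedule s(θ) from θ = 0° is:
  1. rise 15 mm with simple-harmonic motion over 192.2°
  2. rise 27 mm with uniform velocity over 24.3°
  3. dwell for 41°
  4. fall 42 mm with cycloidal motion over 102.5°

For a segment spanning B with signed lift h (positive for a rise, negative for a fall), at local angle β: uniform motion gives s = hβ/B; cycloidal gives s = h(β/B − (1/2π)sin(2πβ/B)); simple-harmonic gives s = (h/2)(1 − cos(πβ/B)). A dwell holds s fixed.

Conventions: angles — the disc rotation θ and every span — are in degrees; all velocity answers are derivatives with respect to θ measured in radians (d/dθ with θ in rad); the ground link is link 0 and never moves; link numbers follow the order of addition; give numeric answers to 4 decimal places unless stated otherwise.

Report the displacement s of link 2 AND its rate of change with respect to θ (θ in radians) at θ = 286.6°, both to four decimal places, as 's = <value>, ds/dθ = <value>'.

seg 1 [0°–192.2°] simple-harmonic, h=15: full span → s += 15 → s = 15.0000
seg 2 [192.2°–216.5°] uniform, h=27: full span → s += 27 → s = 42.0000
seg 3 [216.5°–257.5°] dwell: s stays 42.0000
seg 4 [257.5°–360°] cycloidal, h=-42: θ=286.6° here. β=29.1, B=102.5. -42·(0.2839 − sin(2π·0.2839)/(2π)) = -5.3905 → s = 36.6095
velocity in seg [257.5°–360°] (cycloidal), θ in radians: β = 29.1° = 0.5079 rad, B = 102.5° = 1.7890 rad; ds/dθ = (h/B)(1 − cos(2πβ/B)) = ((-42)/1.7890)(1 − cos(2π·0.2839)) = -28.440583 mm/rad

s = 36.6095, ds/dθ = -28.4406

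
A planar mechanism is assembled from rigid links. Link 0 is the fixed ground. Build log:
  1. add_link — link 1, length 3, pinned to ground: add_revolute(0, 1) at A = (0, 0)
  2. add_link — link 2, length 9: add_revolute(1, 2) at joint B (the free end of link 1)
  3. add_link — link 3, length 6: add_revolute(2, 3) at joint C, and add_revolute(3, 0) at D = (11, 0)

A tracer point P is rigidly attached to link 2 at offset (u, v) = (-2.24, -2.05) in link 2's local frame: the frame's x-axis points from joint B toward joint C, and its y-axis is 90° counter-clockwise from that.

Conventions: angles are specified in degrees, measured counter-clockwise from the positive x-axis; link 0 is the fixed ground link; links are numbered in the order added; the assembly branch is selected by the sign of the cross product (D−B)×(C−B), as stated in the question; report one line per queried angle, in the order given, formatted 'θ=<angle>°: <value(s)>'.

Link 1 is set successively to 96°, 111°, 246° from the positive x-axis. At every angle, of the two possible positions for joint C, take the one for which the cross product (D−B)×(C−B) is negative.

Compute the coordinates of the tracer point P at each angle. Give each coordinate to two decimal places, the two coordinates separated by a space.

A=(0,0), D=(11.00,0)
θ=96°: B = A + 3.00·(cos96°, sin96°) = (-0.3136, 2.9836)
θ=96°: |BD| = 11.7004
θ=96°: circle(B,9.00) ∩ circle(D,6.00): a=7.7732, h=4.5362
θ=96°:   candidates: C₊=(8.3594,5.3877) cross=53.075; C₋=(6.0459,-3.3848) cross=-53.075
θ=96°:   branch - wants cross < 0 → take C=(6.0459,-3.3848) (cross=-53.075)
θ=96°: ex = (C−B)/|BC| = (0.7066,-0.7076); ey = (0.7076,0.7066)
θ=96°: P = B + -2.24·ex + -2.05·ey = (-3.3470,3.1200)
θ=111°: B = A + 3.00·(cos111°, sin111°) = (-1.0751, 2.8007)
θ=111°: |BD| = 12.3957
θ=111°: circle(B,9.00) ∩ circle(D,6.00): a=8.0130, h=4.0978
θ=111°:   candidates: C₊=(7.6565,4.9821) cross=50.795; C₋=(5.8048,-3.0016) cross=-50.795
θ=111°:   branch - wants cross < 0 → take C=(5.8048,-3.0016) (cross=-50.795)
θ=111°: ex = (C−B)/|BC| = (0.7644,-0.6447); ey = (0.6447,0.7644)
θ=111°: P = B + -2.24·ex + -2.05·ey = (-4.1091,2.6778)
θ=246°: B = A + 3.00·(cos246°, sin246°) = (-1.2202, -2.7406)
θ=246°: |BD| = 12.5238
θ=246°: circle(B,9.00) ∩ circle(D,6.00): a=8.0585, h=4.0076
θ=246°:   candidates: C₊=(5.7659,2.9333) cross=50.191; C₋=(7.5199,-4.8877) cross=-50.191
θ=246°:   branch - wants cross < 0 → take C=(7.5199,-4.8877) (cross=-50.191)
θ=246°: ex = (C−B)/|BC| = (0.9711,-0.2386); ey = (0.2386,0.9711)
θ=246°: P = B + -2.24·ex + -2.05·ey = (-3.8846,-4.1971)

θ=96°: -3.35 3.12
θ=111°: -4.11 2.68
θ=246°: -3.88 -4.20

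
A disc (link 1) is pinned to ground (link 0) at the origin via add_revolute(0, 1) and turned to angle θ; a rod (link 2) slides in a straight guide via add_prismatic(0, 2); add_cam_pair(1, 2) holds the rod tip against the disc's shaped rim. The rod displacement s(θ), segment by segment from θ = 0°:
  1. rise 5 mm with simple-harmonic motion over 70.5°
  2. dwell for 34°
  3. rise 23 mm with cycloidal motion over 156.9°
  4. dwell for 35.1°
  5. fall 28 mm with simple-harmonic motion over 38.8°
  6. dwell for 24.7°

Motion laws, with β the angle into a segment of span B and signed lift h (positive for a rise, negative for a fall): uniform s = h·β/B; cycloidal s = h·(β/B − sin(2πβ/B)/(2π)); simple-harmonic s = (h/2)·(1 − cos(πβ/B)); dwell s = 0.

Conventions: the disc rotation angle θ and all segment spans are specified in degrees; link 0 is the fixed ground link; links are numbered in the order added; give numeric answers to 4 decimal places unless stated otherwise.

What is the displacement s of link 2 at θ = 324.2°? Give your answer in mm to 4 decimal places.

segment 1 (0° to 70.5°, simple-harmonic, h = 5) is passed completely: s = 0.0000 + (5) = 5.0000
segment 2 (70.5° to 104.5°, dwell): s unchanged at 5.0000
segment 3 (104.5° to 261.4°, cycloidal, h = 23) is passed completely: s = 5.0000 + (23) = 28.0000
segment 4 (261.4° to 296.5°, dwell): s unchanged at 28.0000
θ = 324.2° falls in segment 5 (296.5° to 335.3°, simple-harmonic, h = -28): β = 324.2 − 296.5 = 27.7°, B = 38.8°; Δs = -28/2·(1 − cos(π·0.7139)) = -22.7162; s = 28.0000 − 22.7162 = 5.2838

5.2838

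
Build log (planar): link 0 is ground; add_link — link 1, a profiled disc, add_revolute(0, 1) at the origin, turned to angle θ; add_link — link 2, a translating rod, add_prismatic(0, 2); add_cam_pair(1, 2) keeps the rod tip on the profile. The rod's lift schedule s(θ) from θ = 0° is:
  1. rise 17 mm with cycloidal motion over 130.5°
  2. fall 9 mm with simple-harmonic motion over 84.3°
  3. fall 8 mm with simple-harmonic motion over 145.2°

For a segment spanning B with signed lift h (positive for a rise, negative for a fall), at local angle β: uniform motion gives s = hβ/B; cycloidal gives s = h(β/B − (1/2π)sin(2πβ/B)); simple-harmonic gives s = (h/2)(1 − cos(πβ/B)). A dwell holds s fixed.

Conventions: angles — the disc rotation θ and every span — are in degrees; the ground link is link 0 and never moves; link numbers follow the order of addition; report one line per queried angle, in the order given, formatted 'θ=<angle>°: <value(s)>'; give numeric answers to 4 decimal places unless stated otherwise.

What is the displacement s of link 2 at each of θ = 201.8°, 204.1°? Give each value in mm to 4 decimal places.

seg 1 [0°–130.5°] cycloidal, h=17: full span → s += 17 → s = 17.0000
seg 2 [130.5°–214.8°] simple-harmonic, h=-9: θ=201.8° here. β=71.3, B=84.3. -9/2·(1 − cos(π·0.8458)) = -8.4822 → s = 8.5178
seg 2 [130.5°–214.8°] simple-harmonic, h=-9: θ=204.1° here. β=73.6, B=84.3. -9/2·(1 − cos(π·0.8731)) = -8.6470 → s = 8.3530

θ=201.8°: 8.5178
θ=204.1°: 8.3530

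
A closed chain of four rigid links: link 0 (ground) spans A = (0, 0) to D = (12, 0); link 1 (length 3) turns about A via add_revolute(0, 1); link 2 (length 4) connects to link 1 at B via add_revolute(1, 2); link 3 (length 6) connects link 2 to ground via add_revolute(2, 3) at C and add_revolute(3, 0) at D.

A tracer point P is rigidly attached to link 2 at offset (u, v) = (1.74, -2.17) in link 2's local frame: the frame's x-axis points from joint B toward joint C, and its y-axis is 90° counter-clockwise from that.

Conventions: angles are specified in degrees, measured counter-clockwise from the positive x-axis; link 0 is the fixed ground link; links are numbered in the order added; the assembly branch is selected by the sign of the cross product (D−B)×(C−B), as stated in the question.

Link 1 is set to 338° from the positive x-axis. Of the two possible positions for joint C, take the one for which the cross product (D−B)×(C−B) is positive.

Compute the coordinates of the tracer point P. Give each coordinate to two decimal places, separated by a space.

A=(0,0), D=(12.00,0)
B = A + 3.00·(cos338°, sin338°) = (2.7816, -1.1238)
|BD| = 9.2867
circle(B,4.00) ∩ circle(D,6.00): a=3.5665, h=1.8110
  candidates: C₊=(6.1027,1.1055) cross=16.818; C₋=(6.5410,-2.4899) cross=-16.818
  branch + wants cross > 0 → take C=(6.1027,1.1055) (cross=16.818)
ex = (C−B)/|BC| = (0.8303,0.5573); ey = (-0.5573,0.8303)
P = B + 1.74·ex + -2.17·ey = (5.4357,-1.9558)

5.44 -1.96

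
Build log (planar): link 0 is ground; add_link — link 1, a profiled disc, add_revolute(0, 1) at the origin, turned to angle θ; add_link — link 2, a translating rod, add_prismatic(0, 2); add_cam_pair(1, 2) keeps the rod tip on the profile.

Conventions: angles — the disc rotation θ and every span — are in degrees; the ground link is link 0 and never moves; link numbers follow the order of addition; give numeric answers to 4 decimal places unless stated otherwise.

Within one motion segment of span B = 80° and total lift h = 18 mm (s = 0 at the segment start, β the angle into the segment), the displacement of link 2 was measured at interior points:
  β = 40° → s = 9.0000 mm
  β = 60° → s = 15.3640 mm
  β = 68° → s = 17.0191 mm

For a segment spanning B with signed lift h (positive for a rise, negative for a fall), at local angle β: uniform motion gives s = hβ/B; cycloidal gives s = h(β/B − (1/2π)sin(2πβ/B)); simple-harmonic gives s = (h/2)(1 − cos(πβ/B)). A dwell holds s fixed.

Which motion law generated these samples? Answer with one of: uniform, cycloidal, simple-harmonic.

candidates at β/B = r: uniform s = h·r (linear in β); cycloidal s = h·(r − sin(2πr)/(2π)); simple-harmonic s = (h/2)(1 − cos(πr))
β=40°: printed 9.0000 | uniform 9.0000, cycloidal 9.0000, simple-harmonic 9.0000
β=60°: printed 15.3640 | uniform 13.5000, cycloidal 16.3648, simple-harmonic 15.3640
β=68°: printed 17.0191 | uniform 15.3000, cycloidal 17.6177, simple-harmonic 17.0191
only one law matches every sample → simple-harmonic

simple-harmonic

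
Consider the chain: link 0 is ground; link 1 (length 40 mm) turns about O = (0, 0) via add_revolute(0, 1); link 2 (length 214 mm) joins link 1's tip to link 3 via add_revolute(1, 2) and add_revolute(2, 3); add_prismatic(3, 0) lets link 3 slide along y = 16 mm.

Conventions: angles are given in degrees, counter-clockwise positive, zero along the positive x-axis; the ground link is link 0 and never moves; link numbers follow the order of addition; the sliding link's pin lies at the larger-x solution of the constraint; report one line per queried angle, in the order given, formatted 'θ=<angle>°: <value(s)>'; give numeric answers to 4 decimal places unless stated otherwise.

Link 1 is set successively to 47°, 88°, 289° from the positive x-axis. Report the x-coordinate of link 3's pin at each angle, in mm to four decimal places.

geometry: r = 40 mm, L = 214 mm, e = 16 mm
θ=47°: crank pin P = (r cos θ, r sin θ) = (27.279934, 29.254148)
θ=47°: h = r sin θ − e = 29.254148 − 16 = 13.254148
θ=47°: x = r cos θ + √(L² − h²) = 27.279934 + 213.589156 = 240.869090
θ=88°: crank pin P = (r cos θ, r sin θ) = (1.395980, 39.975633)
θ=88°: h = r sin θ − e = 39.975633 − 16 = 23.975633
θ=88°: x = r cos θ + √(L² − h²) = 1.395980 + 212.652696 = 214.048676
θ=289°: crank pin P = (r cos θ, r sin θ) = (13.022726, -37.820743)
θ=289°: h = r sin θ − e = -37.820743 − 16 = -53.820743
θ=289°: x = r cos θ + √(L² − h²) = 13.022726 + 207.121529 = 220.144255

θ=47°: 240.8691
θ=88°: 214.0487
θ=289°: 220.1443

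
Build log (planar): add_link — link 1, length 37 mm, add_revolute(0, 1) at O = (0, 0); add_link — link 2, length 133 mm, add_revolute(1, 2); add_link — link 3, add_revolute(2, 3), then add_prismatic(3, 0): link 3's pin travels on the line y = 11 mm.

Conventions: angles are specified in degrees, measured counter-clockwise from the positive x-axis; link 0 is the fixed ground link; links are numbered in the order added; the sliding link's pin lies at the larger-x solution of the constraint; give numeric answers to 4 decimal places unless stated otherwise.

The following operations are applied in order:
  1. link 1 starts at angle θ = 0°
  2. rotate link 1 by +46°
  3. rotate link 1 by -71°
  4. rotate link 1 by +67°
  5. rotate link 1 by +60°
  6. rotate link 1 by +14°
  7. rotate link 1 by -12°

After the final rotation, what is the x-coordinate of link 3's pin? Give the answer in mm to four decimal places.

geometry: r = 37 mm, L = 133 mm, e = 11 mm; θ starts at 0°
rotate link 1 by +46°: θ ← 0° +46° = 46°
rotate link 1 by -71°: θ ← 46° -71° = -25°
rotate link 1 by +67°: θ ← -25° +67° = 42°
rotate link 1 by +60°: θ ← 42° +60° = 102°
rotate link 1 by +14°: θ ← 102° +14° = 116°
rotate link 1 by -12°: θ ← 116° -12° = 104°
crank pin P = (r cos θ, r sin θ) = (-8.951110, 35.900942)
h = r sin θ − e = 35.900942 − 11 = 24.900942
x = r cos θ + √(L² − h²) = -8.951110 + 130.648165 = 121.697055

121.6971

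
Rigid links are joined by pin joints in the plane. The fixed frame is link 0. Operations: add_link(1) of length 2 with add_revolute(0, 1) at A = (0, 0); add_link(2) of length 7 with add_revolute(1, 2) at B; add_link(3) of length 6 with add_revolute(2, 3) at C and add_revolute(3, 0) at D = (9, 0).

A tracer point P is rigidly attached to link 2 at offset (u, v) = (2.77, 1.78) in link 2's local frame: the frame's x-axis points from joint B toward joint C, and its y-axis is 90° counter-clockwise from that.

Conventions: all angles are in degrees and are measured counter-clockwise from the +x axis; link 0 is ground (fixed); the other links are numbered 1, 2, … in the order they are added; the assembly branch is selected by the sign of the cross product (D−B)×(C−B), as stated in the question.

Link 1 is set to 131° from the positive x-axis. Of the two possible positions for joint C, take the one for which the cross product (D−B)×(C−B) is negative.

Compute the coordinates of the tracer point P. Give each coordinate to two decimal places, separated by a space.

A=(0,0), D=(9.00,0)
B = A + 2.00·(cos131°, sin131°) = (-1.3121, 1.5094)
|BD| = 10.4220
circle(B,7.00) ∩ circle(D,6.00): a=5.8347, h=3.8674
  candidates: C₊=(5.0212,4.4910) cross=40.306; C₋=(3.9009,-3.1622) cross=-40.306
  branch - wants cross < 0 → take C=(3.9009,-3.1622) (cross=-40.306)
ex = (C−B)/|BC| = (0.7447,-0.6674); ey = (0.6674,0.7447)
P = B + 2.77·ex + 1.78·ey = (1.9387,0.9864)

1.94 0.99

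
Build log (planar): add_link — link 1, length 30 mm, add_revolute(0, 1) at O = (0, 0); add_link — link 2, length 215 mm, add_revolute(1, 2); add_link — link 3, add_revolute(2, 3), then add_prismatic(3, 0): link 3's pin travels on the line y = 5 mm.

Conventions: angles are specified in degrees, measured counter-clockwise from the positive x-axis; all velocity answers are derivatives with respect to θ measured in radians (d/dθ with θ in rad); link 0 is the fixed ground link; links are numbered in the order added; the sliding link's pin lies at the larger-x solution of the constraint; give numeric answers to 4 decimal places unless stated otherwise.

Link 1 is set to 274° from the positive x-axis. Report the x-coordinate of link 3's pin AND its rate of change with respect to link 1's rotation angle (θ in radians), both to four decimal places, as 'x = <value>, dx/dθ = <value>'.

geometry: r = 30 mm, L = 215 mm, e = 5 mm
crank pin P = (r cos θ, r sin θ) = (2.092694, -29.926922)
h = r sin θ − e = -29.926922 − 5 = -34.926922
x = r cos θ + √(L² − h²) = 2.092694 + 212.144079 = 214.236773
dx/dθ = −r sin θ − h·r cos θ/√(L² − h²) (θ in radians; h = -34.926922) = 30.271458

x = 214.2368, dx/dθ = 30.2715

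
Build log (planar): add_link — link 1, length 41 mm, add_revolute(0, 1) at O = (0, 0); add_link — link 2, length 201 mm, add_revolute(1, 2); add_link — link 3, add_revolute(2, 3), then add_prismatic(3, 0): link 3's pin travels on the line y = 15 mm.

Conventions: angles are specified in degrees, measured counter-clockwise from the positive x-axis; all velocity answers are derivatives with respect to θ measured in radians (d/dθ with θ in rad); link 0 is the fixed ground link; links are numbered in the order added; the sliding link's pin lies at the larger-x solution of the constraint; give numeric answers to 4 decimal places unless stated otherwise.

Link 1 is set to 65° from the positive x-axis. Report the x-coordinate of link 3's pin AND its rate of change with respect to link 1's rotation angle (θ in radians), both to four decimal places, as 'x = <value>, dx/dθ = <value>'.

geometry: r = 41 mm, L = 201 mm, e = 15 mm
crank pin P = (r cos θ, r sin θ) = (17.327349, 37.158619)
h = r sin θ − e = 37.158619 − 15 = 22.158619
x = r cos θ + √(L² − h²) = 17.327349 + 199.774862 = 217.102211
dx/dθ = −r sin θ − h·r cos θ/√(L² − h²) (θ in radians; h = 22.158619) = -39.080533

x = 217.1022, dx/dθ = -39.0805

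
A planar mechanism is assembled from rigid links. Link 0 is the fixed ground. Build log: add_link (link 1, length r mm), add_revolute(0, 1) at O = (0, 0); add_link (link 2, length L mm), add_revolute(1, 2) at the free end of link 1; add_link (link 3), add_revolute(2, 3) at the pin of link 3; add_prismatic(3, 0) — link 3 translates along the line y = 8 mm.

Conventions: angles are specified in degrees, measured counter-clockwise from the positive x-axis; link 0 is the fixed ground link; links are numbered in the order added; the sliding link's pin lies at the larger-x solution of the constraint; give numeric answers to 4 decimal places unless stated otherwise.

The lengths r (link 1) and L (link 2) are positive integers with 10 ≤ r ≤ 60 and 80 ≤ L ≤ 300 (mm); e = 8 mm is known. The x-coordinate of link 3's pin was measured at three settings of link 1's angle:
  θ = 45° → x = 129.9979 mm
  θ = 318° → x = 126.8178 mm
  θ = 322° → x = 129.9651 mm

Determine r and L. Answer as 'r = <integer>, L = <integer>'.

constraint per measurement: (x − r cos θ)² + (r sin θ − e)² = L²
subtracting the θ₁ and θ₂ equations cancels the r² and L² terms:
r = (x₁² − x₂²) / (2[(x₁cos θ₁ + e sin θ₁) − (x₂cos θ₂ + e sin θ₂)]) = 46.9999 → r = 47
L² = (x₁ − r cos θ₁)² + (r sin θ₁ − e)² = 10000.0044 → L = 100.0000 → L = 100
check at θ₃=322°: x = 129.9651 (printed 129.9651) ✓

r = 47, L = 100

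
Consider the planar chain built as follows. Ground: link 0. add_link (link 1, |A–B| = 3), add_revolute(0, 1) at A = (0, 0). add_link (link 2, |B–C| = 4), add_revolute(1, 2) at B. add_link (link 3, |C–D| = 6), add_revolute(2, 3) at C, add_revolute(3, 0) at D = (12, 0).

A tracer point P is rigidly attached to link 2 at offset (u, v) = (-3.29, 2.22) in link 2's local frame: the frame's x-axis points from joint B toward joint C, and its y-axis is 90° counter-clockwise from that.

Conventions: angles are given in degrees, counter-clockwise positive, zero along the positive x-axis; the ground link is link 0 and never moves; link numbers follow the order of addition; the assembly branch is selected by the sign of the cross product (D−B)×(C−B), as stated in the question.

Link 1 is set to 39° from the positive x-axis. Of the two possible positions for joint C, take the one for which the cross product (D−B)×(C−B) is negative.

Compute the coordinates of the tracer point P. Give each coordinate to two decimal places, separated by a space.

A=(0,0), D=(12.00,0)
B = A + 3.00·(cos39°, sin39°) = (2.3314, 1.8880)
|BD| = 9.8512
circle(B,4.00) ∩ circle(D,6.00): a=3.9105, h=0.8415
  candidates: C₊=(6.3307,1.9645) cross=8.290; C₋=(6.0081,0.3126) cross=-8.290
  branch - wants cross < 0 → take C=(6.0081,0.3126) (cross=-8.290)
ex = (C−B)/|BC| = (0.9192,-0.3938); ey = (0.3938,0.9192)
P = B + -3.29·ex + 2.22·ey = (0.1817,5.2243)

0.18 5.22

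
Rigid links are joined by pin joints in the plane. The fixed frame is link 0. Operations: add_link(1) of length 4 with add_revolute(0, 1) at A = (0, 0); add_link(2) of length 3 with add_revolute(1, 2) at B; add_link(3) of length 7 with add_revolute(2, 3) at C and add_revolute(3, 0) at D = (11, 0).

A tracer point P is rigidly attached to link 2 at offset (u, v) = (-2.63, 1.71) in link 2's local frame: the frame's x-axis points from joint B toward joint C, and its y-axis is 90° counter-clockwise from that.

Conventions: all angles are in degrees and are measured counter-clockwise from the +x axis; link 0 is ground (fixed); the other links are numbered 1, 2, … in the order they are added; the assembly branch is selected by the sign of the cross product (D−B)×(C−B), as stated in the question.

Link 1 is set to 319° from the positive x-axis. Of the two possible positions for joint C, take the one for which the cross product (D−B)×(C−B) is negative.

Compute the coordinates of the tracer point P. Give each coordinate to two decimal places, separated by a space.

A=(0,0), D=(11.00,0)
B = A + 4.00·(cos319°, sin319°) = (3.0188, -2.6242)
|BD| = 8.4015
circle(B,3.00) ∩ circle(D,7.00): a=1.8202, h=2.3847
  candidates: C₊=(4.0031,0.2097) cross=20.035; C₋=(5.4929,-4.3211) cross=-20.035
  branch - wants cross < 0 → take C=(5.4929,-4.3211) (cross=-20.035)
ex = (C−B)/|BC| = (0.8247,-0.5656); ey = (0.5656,0.8247)
P = B + -2.63·ex + 1.71·ey = (1.8171,0.2735)

1.82 0.27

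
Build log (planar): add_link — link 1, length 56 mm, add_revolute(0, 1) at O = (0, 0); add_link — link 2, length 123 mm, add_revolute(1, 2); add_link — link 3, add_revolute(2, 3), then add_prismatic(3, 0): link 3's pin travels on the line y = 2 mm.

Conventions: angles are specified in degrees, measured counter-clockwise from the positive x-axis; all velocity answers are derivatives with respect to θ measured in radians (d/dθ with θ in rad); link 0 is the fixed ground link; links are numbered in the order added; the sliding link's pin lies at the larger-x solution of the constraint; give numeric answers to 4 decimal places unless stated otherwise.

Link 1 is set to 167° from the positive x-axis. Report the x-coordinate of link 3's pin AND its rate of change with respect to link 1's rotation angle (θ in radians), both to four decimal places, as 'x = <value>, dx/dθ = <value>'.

geometry: r = 56 mm, L = 123 mm, e = 2 mm
crank pin P = (r cos θ, r sin θ) = (-54.564724, 12.597259)
h = r sin θ − e = 12.597259 − 2 = 10.597259
x = r cos θ + √(L² − h²) = -54.564724 + 122.542638 = 67.977914
dx/dθ = −r sin θ − h·r cos θ/√(L² − h²) (θ in radians; h = 10.597259) = -7.878603

x = 67.9779, dx/dθ = -7.8786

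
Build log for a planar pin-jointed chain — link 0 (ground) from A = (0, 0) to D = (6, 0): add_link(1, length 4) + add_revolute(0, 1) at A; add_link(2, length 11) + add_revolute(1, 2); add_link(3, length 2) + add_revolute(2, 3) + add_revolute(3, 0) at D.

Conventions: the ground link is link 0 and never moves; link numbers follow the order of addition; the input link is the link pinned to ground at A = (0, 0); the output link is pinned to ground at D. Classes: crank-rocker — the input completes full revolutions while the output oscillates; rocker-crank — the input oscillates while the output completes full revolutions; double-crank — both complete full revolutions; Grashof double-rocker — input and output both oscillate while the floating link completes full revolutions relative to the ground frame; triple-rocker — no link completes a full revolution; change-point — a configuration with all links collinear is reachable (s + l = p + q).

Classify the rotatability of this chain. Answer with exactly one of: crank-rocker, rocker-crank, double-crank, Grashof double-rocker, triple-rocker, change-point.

lengths: ground=6, input=4, coupler=11, output=2
sorted: s=2 (shortest), l=11 (longest), p+q=10
s + l = 13 vs p + q = 10
s + l > p + q → non-Grashof → no link fully rotates → triple-rocker

triple-rocker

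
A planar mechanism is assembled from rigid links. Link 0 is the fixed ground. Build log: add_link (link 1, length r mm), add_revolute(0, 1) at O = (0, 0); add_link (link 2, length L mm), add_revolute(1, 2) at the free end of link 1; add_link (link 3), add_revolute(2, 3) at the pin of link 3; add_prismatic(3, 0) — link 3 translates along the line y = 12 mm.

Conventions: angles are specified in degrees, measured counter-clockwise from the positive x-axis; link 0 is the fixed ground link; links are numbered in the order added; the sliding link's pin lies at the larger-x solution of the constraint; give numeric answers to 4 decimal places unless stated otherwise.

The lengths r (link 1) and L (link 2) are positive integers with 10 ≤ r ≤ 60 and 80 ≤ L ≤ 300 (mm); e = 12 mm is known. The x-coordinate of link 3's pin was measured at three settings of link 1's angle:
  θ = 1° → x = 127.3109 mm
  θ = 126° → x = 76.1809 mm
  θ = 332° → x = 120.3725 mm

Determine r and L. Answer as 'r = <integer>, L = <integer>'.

constraint per measurement: (x − r cos θ)² + (r sin θ − e)² = L²
subtracting the θ₁ and θ₂ equations cancels the r² and L² terms:
r = (x₁² − x₂²) / (2[(x₁cos θ₁ + e sin θ₁) − (x₂cos θ₂ + e sin θ₂)]) = 32.0000 → r = 32
L² = (x₁ − r cos θ₁)² + (r sin θ₁ − e)² = 9216.0052 → L = 96.0000 → L = 96
check at θ₃=332°: x = 120.3725 (printed 120.3725) ✓

r = 32, L = 96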